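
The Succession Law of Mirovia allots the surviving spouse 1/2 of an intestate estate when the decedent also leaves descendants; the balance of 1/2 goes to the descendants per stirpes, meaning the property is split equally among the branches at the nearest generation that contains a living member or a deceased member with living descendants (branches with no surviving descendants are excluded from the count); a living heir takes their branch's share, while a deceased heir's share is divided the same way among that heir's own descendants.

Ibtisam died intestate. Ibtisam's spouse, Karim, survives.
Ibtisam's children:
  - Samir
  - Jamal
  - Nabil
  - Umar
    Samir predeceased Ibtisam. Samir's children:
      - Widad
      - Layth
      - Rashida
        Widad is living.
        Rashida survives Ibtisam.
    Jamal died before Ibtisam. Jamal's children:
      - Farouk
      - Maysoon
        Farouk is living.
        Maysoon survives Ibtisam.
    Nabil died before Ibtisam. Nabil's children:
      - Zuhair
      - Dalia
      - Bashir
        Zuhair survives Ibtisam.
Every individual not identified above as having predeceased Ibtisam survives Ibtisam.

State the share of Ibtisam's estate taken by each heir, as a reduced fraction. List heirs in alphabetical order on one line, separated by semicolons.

Bashir 1/24; Dalia 1/24; Farouk 1/16; Karim 1/2; Layth 1/24; Maysoon 1/16; Rashida 1/24; Umar 1/8; Widad 1/24; Zuhair 1/24

Karim, as surviving spouse, takes 1/2.
The remaining 1/2 passes to Ibtisam's descendants per stirpes.
The 1/2 is divided into 4 equal shares of 1/8 among Samir, Jamal, Nabil, Umar.
Samir predeceased; the 1/8 allotted to Samir's branch passes to Samir's issue by representation.
The 1/8 is divided into 3 equal shares of 1/24 among Widad, Layth, Rashida.
Widad is living and takes 1/24.
Layth is living and takes 1/24.
Rashida is living and takes 1/24.
Jamal predeceased; the 1/8 allotted to Jamal's branch passes to Jamal's issue by representation.
The 1/8 is divided into 2 equal shares of 1/16 among Farouk, Maysoon.
Farouk is living and takes 1/16.
Maysoon is living and takes 1/16.
Nabil predeceased; the 1/8 allotted to Nabil's branch passes to Nabil's issue by representation.
The 1/8 is divided into 3 equal shares of 1/24 among Zuhair, Dalia, Bashir.
Zuhair is living and takes 1/24.
Dalia is living and takes 1/24.
Bashir is living and takes 1/24.
Umar is living and takes 1/8.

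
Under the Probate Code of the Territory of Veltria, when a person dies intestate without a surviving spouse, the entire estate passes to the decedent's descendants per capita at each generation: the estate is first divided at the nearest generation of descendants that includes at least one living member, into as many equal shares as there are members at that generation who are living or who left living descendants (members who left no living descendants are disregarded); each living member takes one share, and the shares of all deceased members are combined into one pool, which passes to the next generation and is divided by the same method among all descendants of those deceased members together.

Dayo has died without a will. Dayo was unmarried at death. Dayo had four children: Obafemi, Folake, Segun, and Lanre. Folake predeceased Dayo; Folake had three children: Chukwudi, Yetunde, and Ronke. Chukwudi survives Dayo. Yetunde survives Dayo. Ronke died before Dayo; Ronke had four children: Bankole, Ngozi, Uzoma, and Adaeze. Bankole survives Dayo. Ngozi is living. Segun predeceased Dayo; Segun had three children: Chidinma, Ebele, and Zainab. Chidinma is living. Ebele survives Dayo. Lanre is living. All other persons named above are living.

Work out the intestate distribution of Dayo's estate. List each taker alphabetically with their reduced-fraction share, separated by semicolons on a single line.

There is no surviving spouse, so the entire estate passes to Dayo's descendants per capita at each generation.
At generation 1 (Obafemi, Folake, Segun, Lanre) there are 4 shares of (1)/4 = 1/4 each.
Living: Obafemi and Lanre — each takes 1/4.
Deceased: Folake and Segun. Their combined 1/2 is pooled and carried to generation 2.
At generation 2 (Chukwudi, Yetunde, Ronke, Chidinma, Ebele, Zainab) there are 6 shares of (1/2)/6 = 1/12 each.
Living: Chukwudi, Yetunde, Chidinma, Ebele, and Zainab — each takes 1/12.
Deceased: Ronke. That 1/12 share is carried to generation 3.
At generation 3 (Bankole, Ngozi, Uzoma, Adaeze) there are 4 shares of (1/12)/4 = 1/48 each.
Living: Bankole, Ngozi, Uzoma, and Adaeze — each takes 1/48.

Adaeze 1/48; Bankole 1/48; Chidinma 1/12; Chukwudi 1/12; Ebele 1/12; Lanre 1/4; Ngozi 1/48; Obafemi 1/4; Uzoma 1/48; Yetunde 1/12; Zainab 1/12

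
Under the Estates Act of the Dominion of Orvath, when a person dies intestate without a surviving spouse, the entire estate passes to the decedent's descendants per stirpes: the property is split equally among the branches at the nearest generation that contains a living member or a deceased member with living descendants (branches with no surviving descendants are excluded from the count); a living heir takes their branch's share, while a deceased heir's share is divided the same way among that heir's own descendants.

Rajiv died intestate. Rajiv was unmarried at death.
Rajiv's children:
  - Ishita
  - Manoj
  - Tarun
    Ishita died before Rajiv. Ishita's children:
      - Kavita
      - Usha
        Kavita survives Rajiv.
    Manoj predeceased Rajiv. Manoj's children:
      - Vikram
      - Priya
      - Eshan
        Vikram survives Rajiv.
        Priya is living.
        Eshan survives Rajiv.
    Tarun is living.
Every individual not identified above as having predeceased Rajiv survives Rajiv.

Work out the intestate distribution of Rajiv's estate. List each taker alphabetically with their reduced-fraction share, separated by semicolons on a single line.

There is no surviving spouse, so the entire estate passes to Rajiv's descendants per stirpes.
The estate is divided into 3 equal shares of 1/3 among Ishita, Manoj, Tarun.
Ishita predeceased; the 1/3 allotted to Ishita's branch passes to Ishita's issue by representation.
The 1/3 is divided into 2 equal shares of 1/6 among Kavita, Usha.
Kavita is living and takes 1/6.
Usha is living and takes 1/6.
Manoj predeceased; the 1/3 allotted to Manoj's branch passes to Manoj's issue by representation.
The 1/3 is divided into 3 equal shares of 1/9 among Vikram, Priya, Eshan.
Vikram is living and takes 1/9.
Priya is living and takes 1/9.
Eshan is living and takes 1/9.
Tarun is living and takes 1/3.

Eshan 1/9; Kavita 1/6; Priya 1/9; Tarun 1/3; Usha 1/6; Vikram 1/9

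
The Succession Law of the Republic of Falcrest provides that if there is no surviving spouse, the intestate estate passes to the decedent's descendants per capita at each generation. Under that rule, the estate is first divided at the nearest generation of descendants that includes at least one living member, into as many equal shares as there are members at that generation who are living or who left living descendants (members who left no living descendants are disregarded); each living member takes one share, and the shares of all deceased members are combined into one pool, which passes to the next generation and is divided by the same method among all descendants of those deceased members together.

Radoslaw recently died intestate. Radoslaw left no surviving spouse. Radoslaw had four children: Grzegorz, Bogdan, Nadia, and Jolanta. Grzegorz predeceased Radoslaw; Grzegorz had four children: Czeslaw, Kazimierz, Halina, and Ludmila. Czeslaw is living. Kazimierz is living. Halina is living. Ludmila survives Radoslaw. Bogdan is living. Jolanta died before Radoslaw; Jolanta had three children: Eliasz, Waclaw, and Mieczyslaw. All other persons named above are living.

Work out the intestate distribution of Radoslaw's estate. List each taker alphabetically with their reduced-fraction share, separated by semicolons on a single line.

Bogdan 1/4; Czeslaw 1/14; Eliasz 1/14; Halina 1/14; Kazimierz 1/14; Ludmila 1/14; Mieczyslaw 1/14; Nadia 1/4; Waclaw 1/14

There is no surviving spouse, so the entire estate passes to Radoslaw's descendants per capita at each generation.
At generation 1 (Grzegorz, Bogdan, Nadia, Jolanta) there are 4 shares of (1)/4 = 1/4 each.
Living: Bogdan and Nadia — each takes 1/4.
Deceased: Grzegorz and Jolanta. Their combined 1/2 is pooled and carried to generation 2.
At generation 2 (Czeslaw, Kazimierz, Halina, Ludmila, Eliasz, Waclaw, Mieczyslaw) there are 7 shares of (1/2)/7 = 1/14 each.
Living: Czeslaw, Kazimierz, Halina, Ludmila, Eliasz, Waclaw, and Mieczyslaw — each takes 1/14.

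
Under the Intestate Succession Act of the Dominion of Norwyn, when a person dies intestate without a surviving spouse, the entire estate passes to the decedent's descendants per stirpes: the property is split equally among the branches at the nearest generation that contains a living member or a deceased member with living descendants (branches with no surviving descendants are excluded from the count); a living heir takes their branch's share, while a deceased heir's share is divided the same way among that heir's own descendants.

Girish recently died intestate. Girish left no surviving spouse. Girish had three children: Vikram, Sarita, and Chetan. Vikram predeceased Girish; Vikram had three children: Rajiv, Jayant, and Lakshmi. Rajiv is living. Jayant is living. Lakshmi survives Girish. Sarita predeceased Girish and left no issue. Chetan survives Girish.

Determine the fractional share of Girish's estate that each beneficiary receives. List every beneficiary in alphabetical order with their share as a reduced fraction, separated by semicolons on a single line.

Chetan 1/2; Jayant 1/6; Lakshmi 1/6; Rajiv 1/6

There is no surviving spouse, so the entire estate passes to Girish's descendants per stirpes.
Sarita left no surviving issue, so that branch lapses and is disregarded.
The estate is divided into 2 equal shares of 1/2 among Vikram, Chetan.
Vikram predeceased; the 1/2 allotted to Vikram's branch passes to Vikram's issue by representation.
The 1/2 is divided into 3 equal shares of 1/6 among Rajiv, Jayant, Lakshmi.
Rajiv is living and takes 1/6.
Jayant is living and takes 1/6.
Lakshmi is living and takes 1/6.
Chetan is living and takes 1/2.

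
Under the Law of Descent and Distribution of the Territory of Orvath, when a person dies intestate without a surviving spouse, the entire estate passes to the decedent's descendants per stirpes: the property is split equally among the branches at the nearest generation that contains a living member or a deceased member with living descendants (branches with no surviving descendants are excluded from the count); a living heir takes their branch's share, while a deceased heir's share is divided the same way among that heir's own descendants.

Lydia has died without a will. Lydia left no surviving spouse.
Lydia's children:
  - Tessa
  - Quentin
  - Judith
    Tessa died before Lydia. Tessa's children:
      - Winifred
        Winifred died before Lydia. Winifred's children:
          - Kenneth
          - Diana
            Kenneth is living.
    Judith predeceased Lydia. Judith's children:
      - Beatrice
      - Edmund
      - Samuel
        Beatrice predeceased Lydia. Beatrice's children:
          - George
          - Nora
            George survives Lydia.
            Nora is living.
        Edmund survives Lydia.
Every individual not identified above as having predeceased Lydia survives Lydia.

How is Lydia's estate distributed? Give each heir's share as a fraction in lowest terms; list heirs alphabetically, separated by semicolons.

Diana 1/6; Edmund 1/9; George 1/18; Kenneth 1/6; Nora 1/18; Quentin 1/3; Samuel 1/9

There is no surviving spouse, so the entire estate passes to Lydia's descendants per stirpes.
The estate is divided into 3 equal shares of 1/3 among Tessa, Quentin, Judith.
Tessa predeceased; the 1/3 allotted to Tessa's branch passes to Tessa's issue by representation.
Winifred's line is the sole branch at this level, so the full 1/3 passes to Winifred's issue by representation.
The 1/3 is divided into 2 equal shares of 1/6 among Kenneth, Diana.
Kenneth is living and takes 1/6.
Diana is living and takes 1/6.
Quentin is living and takes 1/3.
Judith predeceased; the 1/3 allotted to Judith's branch passes to Judith's issue by representation.
The 1/3 is divided into 3 equal shares of 1/9 among Beatrice, Edmund, Samuel.
Beatrice predeceased; the 1/9 allotted to Beatrice's branch passes to Beatrice's issue by representation.
The 1/9 is divided into 2 equal shares of 1/18 among George, Nora.
George is living and takes 1/18.
Nora is living and takes 1/18.
Edmund is living and takes 1/9.
Samuel is living and takes 1/9.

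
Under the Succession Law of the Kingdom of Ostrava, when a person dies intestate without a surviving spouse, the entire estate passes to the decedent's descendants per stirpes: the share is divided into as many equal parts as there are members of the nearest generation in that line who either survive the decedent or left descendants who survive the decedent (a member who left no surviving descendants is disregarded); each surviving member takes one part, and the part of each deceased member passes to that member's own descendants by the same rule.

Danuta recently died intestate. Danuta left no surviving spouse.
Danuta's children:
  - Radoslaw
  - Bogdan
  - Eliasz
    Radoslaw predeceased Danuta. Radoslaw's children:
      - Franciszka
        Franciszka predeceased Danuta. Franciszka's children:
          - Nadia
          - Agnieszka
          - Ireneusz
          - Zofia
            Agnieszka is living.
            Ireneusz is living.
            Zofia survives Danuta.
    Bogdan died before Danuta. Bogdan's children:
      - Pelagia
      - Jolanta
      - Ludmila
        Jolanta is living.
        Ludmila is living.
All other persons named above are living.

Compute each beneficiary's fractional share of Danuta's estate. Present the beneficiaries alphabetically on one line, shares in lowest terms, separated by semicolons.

Agnieszka 1/12; Eliasz 1/3; Ireneusz 1/12; Jolanta 1/9; Ludmila 1/9; Nadia 1/12; Pelagia 1/9; Zofia 1/12

There is no surviving spouse, so the entire estate passes to Danuta's descendants per stirpes.
The estate is divided into 3 equal shares of 1/3 among Radoslaw, Bogdan, Eliasz.
Radoslaw predeceased; the 1/3 allotted to Radoslaw's branch passes to Radoslaw's issue by representation.
Franciszka's line is the sole branch at this level, so the full 1/3 passes to Franciszka's issue by representation.
The 1/3 is divided into 4 equal shares of 1/12 among Nadia, Agnieszka, Ireneusz, Zofia.
Nadia is living and takes 1/12.
Agnieszka is living and takes 1/12.
Ireneusz is living and takes 1/12.
Zofia is living and takes 1/12.
Bogdan predeceased; the 1/3 allotted to Bogdan's branch passes to Bogdan's issue by representation.
The 1/3 is divided into 3 equal shares of 1/9 among Pelagia, Jolanta, Ludmila.
Pelagia is living and takes 1/9.
Jolanta is living and takes 1/9.
Ludmila is living and takes 1/9.
Eliasz is living and takes 1/3.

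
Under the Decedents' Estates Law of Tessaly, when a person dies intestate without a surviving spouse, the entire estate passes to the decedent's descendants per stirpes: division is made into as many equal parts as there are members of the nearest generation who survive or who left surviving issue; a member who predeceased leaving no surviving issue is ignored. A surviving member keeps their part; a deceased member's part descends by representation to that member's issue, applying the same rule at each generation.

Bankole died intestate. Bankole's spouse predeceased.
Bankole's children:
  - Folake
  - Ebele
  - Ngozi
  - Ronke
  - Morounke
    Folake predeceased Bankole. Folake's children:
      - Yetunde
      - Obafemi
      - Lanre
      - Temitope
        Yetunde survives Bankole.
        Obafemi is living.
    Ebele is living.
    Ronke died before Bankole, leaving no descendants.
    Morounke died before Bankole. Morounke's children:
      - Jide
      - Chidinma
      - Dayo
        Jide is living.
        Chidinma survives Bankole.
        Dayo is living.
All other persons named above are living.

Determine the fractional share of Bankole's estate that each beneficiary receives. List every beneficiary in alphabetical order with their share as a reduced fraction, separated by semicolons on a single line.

Chidinma 1/12; Dayo 1/12; Ebele 1/4; Jide 1/12; Lanre 1/16; Ngozi 1/4; Obafemi 1/16; Temitope 1/16; Yetunde 1/16

There is no surviving spouse, so the entire estate passes to Bankole's descendants per stirpes.
Ronke left no surviving issue, so that branch lapses and is disregarded.
The estate is divided into 4 equal shares of 1/4 among Folake, Ebele, Ngozi, Morounke.
Folake predeceased; the 1/4 allotted to Folake's branch passes to Folake's issue by representation.
The 1/4 is divided into 4 equal shares of 1/16 among Yetunde, Obafemi, Lanre, Temitope.
Yetunde is living and takes 1/16.
Obafemi is living and takes 1/16.
Lanre is living and takes 1/16.
Temitope is living and takes 1/16.
Ebele is living and takes 1/4.
Ngozi is living and takes 1/4.
Morounke predeceased; the 1/4 allotted to Morounke's branch passes to Morounke's issue by representation.
The 1/4 is divided into 3 equal shares of 1/12 among Jide, Chidinma, Dayo.
Jide is living and takes 1/12.
Chidinma is living and takes 1/12.
Dayo is living and takes 1/12.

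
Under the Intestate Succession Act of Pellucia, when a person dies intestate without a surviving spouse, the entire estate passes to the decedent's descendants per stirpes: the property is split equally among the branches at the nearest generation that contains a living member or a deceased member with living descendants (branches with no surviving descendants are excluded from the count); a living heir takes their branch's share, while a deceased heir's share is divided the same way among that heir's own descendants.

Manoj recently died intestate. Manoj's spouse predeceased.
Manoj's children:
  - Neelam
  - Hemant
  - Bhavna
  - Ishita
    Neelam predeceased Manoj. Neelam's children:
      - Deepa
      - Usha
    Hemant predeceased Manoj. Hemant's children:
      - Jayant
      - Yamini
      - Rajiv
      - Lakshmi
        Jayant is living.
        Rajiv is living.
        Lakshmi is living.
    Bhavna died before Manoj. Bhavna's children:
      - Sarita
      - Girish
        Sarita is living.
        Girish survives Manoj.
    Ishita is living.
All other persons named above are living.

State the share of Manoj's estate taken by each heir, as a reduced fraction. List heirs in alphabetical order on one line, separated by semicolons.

Deepa 1/8; Girish 1/8; Ishita 1/4; Jayant 1/16; Lakshmi 1/16; Rajiv 1/16; Sarita 1/8; Usha 1/8; Yamini 1/16

There is no surviving spouse, so the entire estate passes to Manoj's descendants per stirpes.
The estate is divided into 4 equal shares of 1/4 among Neelam, Hemant, Bhavna, Ishita.
Neelam predeceased; the 1/4 allotted to Neelam's branch passes to Neelam's issue by representation.
The 1/4 is divided into 2 equal shares of 1/8 among Deepa, Usha.
Deepa is living and takes 1/8.
Usha is living and takes 1/8.
Hemant predeceased; the 1/4 allotted to Hemant's branch passes to Hemant's issue by representation.
The 1/4 is divided into 4 equal shares of 1/16 among Jayant, Yamini, Rajiv, Lakshmi.
Jayant is living and takes 1/16.
Yamini is living and takes 1/16.
Rajiv is living and takes 1/16.
Lakshmi is living and takes 1/16.
Bhavna predeceased; the 1/4 allotted to Bhavna's branch passes to Bhavna's issue by representation.
The 1/4 is divided into 2 equal shares of 1/8 among Sarita, Girish.
Sarita is living and takes 1/8.
Girish is living and takes 1/8.
Ishita is living and takes 1/4.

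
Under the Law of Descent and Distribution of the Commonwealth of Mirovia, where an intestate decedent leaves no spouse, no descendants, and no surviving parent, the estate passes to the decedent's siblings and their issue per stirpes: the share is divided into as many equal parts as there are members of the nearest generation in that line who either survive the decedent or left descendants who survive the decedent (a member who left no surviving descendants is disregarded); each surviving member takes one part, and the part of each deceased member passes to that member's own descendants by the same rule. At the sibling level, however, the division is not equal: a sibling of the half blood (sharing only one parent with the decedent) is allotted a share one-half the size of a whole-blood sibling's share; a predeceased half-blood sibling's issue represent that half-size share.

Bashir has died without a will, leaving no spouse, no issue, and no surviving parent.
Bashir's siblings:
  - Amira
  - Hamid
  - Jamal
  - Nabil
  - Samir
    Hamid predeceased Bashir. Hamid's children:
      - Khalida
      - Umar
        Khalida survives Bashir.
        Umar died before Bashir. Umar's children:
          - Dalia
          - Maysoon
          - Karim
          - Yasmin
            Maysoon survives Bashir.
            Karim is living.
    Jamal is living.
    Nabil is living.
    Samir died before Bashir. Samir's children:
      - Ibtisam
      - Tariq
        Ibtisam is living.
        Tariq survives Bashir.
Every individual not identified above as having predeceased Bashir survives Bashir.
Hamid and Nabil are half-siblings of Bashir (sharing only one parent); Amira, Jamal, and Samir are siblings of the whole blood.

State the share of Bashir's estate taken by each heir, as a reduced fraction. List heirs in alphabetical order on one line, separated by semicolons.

No spouse, descendants, or parent survives, so the estate passes to Bashir's siblings per stirpes.
Half-blood siblings count for one-half the weight of whole-blood siblings at the initial division.
Dividing 1 in proportion to weights (total weight 4): Amira (weight 1) → 1/4; Hamid (weight 1/2) → 1/8; Jamal (weight 1) → 1/4; Nabil (weight 1/2) → 1/8; Samir (weight 1) → 1/4.
Amira is living and takes 1/4.
Hamid predeceased; the 1/8 allotted to Hamid's branch passes to Hamid's issue by representation.
The 1/8 is divided into 2 equal shares of 1/16 among Khalida, Umar.
Khalida is living and takes 1/16.
Umar predeceased; the 1/16 allotted to Umar's branch passes to Umar's issue by representation.
The 1/16 is divided into 4 equal shares of 1/64 among Dalia, Maysoon, Karim, Yasmin.
Dalia is living and takes 1/64.
Maysoon is living and takes 1/64.
Karim is living and takes 1/64.
Yasmin is living and takes 1/64.
Jamal is living and takes 1/4.
Nabil is living and takes 1/8.
Samir predeceased; the 1/4 allotted to Samir's branch passes to Samir's issue by representation.
The 1/4 is divided into 2 equal shares of 1/8 among Ibtisam, Tariq.
Ibtisam is living and takes 1/8.
Tariq is living and takes 1/8.

Amira 1/4; Dalia 1/64; Ibtisam 1/8; Jamal 1/4; Karim 1/64; Khalida 1/16; Maysoon 1/64; Nabil 1/8; Tariq 1/8; Yasmin 1/64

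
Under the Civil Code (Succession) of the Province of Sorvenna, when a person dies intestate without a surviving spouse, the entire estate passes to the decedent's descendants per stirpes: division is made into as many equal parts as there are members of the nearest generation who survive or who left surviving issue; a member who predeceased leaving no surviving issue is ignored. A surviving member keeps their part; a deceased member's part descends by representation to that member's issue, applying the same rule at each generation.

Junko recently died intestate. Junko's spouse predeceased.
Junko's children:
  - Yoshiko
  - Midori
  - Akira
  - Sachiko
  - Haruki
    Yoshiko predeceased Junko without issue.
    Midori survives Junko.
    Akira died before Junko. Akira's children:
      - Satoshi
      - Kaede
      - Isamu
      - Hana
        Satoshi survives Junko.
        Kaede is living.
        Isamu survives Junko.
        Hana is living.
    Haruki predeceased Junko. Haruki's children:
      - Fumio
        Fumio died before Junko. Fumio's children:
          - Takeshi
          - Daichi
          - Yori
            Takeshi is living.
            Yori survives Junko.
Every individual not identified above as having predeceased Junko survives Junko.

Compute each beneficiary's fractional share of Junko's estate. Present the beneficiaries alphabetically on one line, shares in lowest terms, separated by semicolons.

There is no surviving spouse, so the entire estate passes to Junko's descendants per stirpes.
Yoshiko left no surviving issue, so that branch lapses and is disregarded.
The estate is divided into 4 equal shares of 1/4 among Midori, Akira, Sachiko, Haruki.
Midori is living and takes 1/4.
Akira predeceased; the 1/4 allotted to Akira's branch passes to Akira's issue by representation.
The 1/4 is divided into 4 equal shares of 1/16 among Satoshi, Kaede, Isamu, Hana.
Satoshi is living and takes 1/16.
Kaede is living and takes 1/16.
Isamu is living and takes 1/16.
Hana is living and takes 1/16.
Sachiko is living and takes 1/4.
Haruki predeceased; the 1/4 allotted to Haruki's branch passes to Haruki's issue by representation.
Fumio's line is the sole branch at this level, so the full 1/4 passes to Fumio's issue by representation.
The 1/4 is divided into 3 equal shares of 1/12 among Takeshi, Daichi, Yori.
Takeshi is living and takes 1/12.
Daichi is living and takes 1/12.
Yori is living and takes 1/12.

Daichi 1/12; Hana 1/16; Isamu 1/16; Kaede 1/16; Midori 1/4; Sachiko 1/4; Satoshi 1/16; Takeshi 1/12; Yori 1/12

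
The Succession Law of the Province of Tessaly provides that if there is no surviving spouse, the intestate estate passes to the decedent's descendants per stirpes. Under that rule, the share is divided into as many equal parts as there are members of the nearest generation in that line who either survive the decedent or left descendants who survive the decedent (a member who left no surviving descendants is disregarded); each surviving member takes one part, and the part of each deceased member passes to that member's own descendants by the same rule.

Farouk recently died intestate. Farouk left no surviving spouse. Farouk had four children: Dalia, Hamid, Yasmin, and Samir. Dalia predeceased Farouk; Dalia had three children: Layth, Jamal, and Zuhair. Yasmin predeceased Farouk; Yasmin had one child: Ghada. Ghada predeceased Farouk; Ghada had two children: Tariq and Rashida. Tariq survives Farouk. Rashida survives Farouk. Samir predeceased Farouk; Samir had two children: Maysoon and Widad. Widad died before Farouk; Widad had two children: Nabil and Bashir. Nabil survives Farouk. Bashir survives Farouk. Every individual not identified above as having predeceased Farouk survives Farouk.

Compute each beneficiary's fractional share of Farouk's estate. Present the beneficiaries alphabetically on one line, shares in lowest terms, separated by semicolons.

Bashir 1/16; Hamid 1/4; Jamal 1/12; Layth 1/12; Maysoon 1/8; Nabil 1/16; Rashida 1/8; Tariq 1/8; Zuhair 1/12

There is no surviving spouse, so the entire estate passes to Farouk's descendants per stirpes.
The estate is divided into 4 equal shares of 1/4 among Dalia, Hamid, Yasmin, Samir.
Dalia predeceased; the 1/4 allotted to Dalia's branch passes to Dalia's issue by representation.
The 1/4 is divided into 3 equal shares of 1/12 among Layth, Jamal, Zuhair.
Layth is living and takes 1/12.
Jamal is living and takes 1/12.
Zuhair is living and takes 1/12.
Hamid is living and takes 1/4.
Yasmin predeceased; the 1/4 allotted to Yasmin's branch passes to Yasmin's issue by representation.
Ghada's line is the sole branch at this level, so the full 1/4 passes to Ghada's issue by representation.
The 1/4 is divided into 2 equal shares of 1/8 among Tariq, Rashida.
Tariq is living and takes 1/8.
Rashida is living and takes 1/8.
Samir predeceased; the 1/4 allotted to Samir's branch passes to Samir's issue by representation.
The 1/4 is divided into 2 equal shares of 1/8 among Maysoon, Widad.
Maysoon is living and takes 1/8.
Widad predeceased; the 1/8 allotted to Widad's branch passes to Widad's issue by representation.
The 1/8 is divided into 2 equal shares of 1/16 among Nabil, Bashir.
Nabil is living and takes 1/16.
Bashir is living and takes 1/16.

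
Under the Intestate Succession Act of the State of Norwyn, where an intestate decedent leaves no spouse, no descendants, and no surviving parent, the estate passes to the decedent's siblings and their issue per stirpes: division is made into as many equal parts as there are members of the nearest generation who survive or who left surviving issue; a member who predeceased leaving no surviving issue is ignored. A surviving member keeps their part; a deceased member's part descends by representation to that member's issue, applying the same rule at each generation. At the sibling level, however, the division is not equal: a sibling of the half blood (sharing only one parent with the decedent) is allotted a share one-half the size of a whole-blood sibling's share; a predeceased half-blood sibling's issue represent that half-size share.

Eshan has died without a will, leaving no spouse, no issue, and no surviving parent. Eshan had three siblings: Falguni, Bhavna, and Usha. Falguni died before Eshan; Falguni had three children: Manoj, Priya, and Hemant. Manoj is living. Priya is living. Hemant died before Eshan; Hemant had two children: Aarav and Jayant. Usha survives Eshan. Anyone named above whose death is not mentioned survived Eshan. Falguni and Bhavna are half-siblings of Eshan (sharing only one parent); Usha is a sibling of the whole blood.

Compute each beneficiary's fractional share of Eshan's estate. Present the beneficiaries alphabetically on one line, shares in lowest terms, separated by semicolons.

No spouse, descendants, or parent survives, so the estate passes to Eshan's siblings per stirpes.
Half-blood siblings count for one-half the weight of whole-blood siblings at the initial division.
Dividing 1 in proportion to weights (total weight 2): Falguni (weight 1/2) → 1/4; Bhavna (weight 1/2) → 1/4; Usha (weight 1) → 1/2.
Falguni predeceased; the 1/4 allotted to Falguni's branch passes to Falguni's issue by representation.
The 1/4 is divided into 3 equal shares of 1/12 among Manoj, Priya, Hemant.
Manoj is living and takes 1/12.
Priya is living and takes 1/12.
Hemant predeceased; the 1/12 allotted to Hemant's branch passes to Hemant's issue by representation.
The 1/12 is divided into 2 equal shares of 1/24 among Aarav, Jayant.
Aarav is living and takes 1/24.
Jayant is living and takes 1/24.
Bhavna is living and takes 1/4.
Usha is living and takes 1/2.

Aarav 1/24; Bhavna 1/4; Jayant 1/24; Manoj 1/12; Priya 1/12; Usha 1/2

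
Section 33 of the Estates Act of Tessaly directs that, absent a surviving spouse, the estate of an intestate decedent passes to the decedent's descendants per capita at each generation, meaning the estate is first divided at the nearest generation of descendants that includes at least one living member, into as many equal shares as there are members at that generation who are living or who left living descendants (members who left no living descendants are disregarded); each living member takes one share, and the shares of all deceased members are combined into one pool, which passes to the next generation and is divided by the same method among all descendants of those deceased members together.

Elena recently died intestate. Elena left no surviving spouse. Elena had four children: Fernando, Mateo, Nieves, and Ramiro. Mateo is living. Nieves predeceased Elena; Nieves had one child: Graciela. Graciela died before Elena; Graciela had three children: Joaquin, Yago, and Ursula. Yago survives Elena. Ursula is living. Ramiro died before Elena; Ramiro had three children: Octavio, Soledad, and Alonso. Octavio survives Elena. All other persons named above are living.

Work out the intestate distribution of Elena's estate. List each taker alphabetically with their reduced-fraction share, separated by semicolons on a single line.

There is no surviving spouse, so the entire estate passes to Elena's descendants per capita at each generation.
At generation 1 (Fernando, Mateo, Nieves, Ramiro) there are 4 shares of (1)/4 = 1/4 each.
Living: Fernando and Mateo — each takes 1/4.
Deceased: Nieves and Ramiro. Their combined 1/2 is pooled and carried to generation 2.
At generation 2 (Graciela, Octavio, Soledad, Alonso) there are 4 shares of (1/2)/4 = 1/8 each.
Living: Octavio, Soledad, and Alonso — each takes 1/8.
Deceased: Graciela. That 1/8 share is carried to generation 3.
At generation 3 (Joaquin, Yago, Ursula) there are 3 shares of (1/8)/3 = 1/24 each.
Living: Joaquin, Yago, and Ursula — each takes 1/24.

Alonso 1/8; Fernando 1/4; Joaquin 1/24; Mateo 1/4; Octavio 1/8; Soledad 1/8; Ursula 1/24; Yago 1/24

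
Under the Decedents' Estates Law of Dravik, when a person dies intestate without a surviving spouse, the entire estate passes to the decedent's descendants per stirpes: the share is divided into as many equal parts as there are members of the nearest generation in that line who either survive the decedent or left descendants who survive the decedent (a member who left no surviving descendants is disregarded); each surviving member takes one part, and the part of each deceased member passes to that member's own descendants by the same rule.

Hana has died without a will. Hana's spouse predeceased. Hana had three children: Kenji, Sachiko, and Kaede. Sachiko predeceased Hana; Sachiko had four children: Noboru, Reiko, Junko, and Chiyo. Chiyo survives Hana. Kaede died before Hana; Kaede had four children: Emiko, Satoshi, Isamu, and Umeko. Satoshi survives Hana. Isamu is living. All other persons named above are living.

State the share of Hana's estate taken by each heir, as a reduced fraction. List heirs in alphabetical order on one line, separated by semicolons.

Chiyo 1/12; Emiko 1/12; Isamu 1/12; Junko 1/12; Kenji 1/3; Noboru 1/12; Reiko 1/12; Satoshi 1/12; Umeko 1/12

There is no surviving spouse, so the entire estate passes to Hana's descendants per stirpes.
The estate is divided into 3 equal shares of 1/3 among Kenji, Sachiko, Kaede.
Kenji is living and takes 1/3.
Sachiko predeceased; the 1/3 allotted to Sachiko's branch passes to Sachiko's issue by representation.
The 1/3 is divided into 4 equal shares of 1/12 among Noboru, Reiko, Junko, Chiyo.
Noboru is living and takes 1/12.
Reiko is living and takes 1/12.
Junko is living and takes 1/12.
Chiyo is living and takes 1/12.
Kaede predeceased; the 1/3 allotted to Kaede's branch passes to Kaede's issue by representation.
The 1/3 is divided into 4 equal shares of 1/12 among Emiko, Satoshi, Isamu, Umeko.
Emiko is living and takes 1/12.
Satoshi is living and takes 1/12.
Isamu is living and takes 1/12.
Umeko is living and takes 1/12.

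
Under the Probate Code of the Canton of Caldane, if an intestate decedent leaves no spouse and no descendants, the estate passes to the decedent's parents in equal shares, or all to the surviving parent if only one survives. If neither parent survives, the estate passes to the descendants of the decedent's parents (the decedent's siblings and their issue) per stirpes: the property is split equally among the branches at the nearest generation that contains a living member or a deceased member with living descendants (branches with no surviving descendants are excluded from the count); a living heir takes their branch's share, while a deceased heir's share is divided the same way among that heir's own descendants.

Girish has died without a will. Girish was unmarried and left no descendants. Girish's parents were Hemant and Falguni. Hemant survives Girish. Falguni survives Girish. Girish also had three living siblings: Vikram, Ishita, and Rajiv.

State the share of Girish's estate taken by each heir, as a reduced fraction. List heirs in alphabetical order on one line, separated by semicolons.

Both parents survive, so Hemant and Falguni each take 1/2. The siblings take nothing because a surviving parent has priority.

Falguni 1/2; Hemant 1/2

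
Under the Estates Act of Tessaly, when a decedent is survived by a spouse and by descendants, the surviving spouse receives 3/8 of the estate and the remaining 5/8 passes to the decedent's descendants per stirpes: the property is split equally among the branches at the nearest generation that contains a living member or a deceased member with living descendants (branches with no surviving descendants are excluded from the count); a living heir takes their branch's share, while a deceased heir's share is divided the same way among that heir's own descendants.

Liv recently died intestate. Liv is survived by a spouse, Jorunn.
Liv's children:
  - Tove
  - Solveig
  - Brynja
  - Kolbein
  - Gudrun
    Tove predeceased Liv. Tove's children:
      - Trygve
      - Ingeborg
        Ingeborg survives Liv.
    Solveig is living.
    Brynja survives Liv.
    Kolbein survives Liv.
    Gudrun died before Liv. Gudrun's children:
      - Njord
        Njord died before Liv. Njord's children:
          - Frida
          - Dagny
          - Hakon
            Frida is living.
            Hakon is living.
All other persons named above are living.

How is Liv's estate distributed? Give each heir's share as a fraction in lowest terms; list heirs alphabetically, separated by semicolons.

Jorunn, as surviving spouse, takes 3/8.
The remaining 5/8 passes to Liv's descendants per stirpes.
The 5/8 is divided into 5 equal shares of 1/8 among Tove, Solveig, Brynja, Kolbein, Gudrun.
Tove predeceased; the 1/8 allotted to Tove's branch passes to Tove's issue by representation.
The 1/8 is divided into 2 equal shares of 1/16 among Trygve, Ingeborg.
Trygve is living and takes 1/16.
Ingeborg is living and takes 1/16.
Solveig is living and takes 1/8.
Brynja is living and takes 1/8.
Kolbein is living and takes 1/8.
Gudrun predeceased; the 1/8 allotted to Gudrun's branch passes to Gudrun's issue by representation.
Njord's line is the sole branch at this level, so the full 1/8 passes to Njord's issue by representation.
The 1/8 is divided into 3 equal shares of 1/24 among Frida, Dagny, Hakon.
Frida is living and takes 1/24.
Dagny is living and takes 1/24.
Hakon is living and takes 1/24.

Brynja 1/8; Dagny 1/24; Frida 1/24; Hakon 1/24; Ingeborg 1/16; Jorunn 3/8; Kolbein 1/8; Solveig 1/8; Trygve 1/16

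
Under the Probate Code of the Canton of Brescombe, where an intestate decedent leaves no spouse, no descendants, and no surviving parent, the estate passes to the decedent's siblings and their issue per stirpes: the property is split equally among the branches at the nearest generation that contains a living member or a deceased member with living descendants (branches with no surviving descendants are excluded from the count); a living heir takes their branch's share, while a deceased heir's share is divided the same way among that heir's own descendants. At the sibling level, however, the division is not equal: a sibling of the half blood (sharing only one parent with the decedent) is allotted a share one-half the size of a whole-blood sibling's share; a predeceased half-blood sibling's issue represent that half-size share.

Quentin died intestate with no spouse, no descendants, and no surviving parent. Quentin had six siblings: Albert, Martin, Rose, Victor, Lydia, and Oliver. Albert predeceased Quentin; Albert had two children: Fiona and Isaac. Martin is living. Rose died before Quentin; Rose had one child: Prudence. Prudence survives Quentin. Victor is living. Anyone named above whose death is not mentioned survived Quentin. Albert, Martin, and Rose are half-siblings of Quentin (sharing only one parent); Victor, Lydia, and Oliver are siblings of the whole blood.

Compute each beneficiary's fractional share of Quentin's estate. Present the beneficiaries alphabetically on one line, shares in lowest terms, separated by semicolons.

Fiona 1/18; Isaac 1/18; Lydia 2/9; Martin 1/9; Oliver 2/9; Prudence 1/9; Victor 2/9

No spouse, descendants, or parent survives, so the estate passes to Quentin's siblings per stirpes.
Half-blood siblings count for one-half the weight of whole-blood siblings at the initial division.
Dividing 1 in proportion to weights (total weight 9/2): Albert (weight 1/2) → 1/9; Martin (weight 1/2) → 1/9; Rose (weight 1/2) → 1/9; Victor (weight 1) → 2/9; Lydia (weight 1) → 2/9; Oliver (weight 1) → 2/9.
Albert predeceased; the 1/9 allotted to Albert's branch passes to Albert's issue by representation.
The 1/9 is divided into 2 equal shares of 1/18 among Fiona, Isaac.
Fiona is living and takes 1/18.
Isaac is living and takes 1/18.
Martin is living and takes 1/9.
Rose predeceased; the 1/9 allotted to Rose's branch passes to Rose's issue by representation.
Prudence is the sole taker at this level and receives the full 1/9.
Victor is living and takes 2/9.
Lydia is living and takes 2/9.
Oliver is living and takes 2/9.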